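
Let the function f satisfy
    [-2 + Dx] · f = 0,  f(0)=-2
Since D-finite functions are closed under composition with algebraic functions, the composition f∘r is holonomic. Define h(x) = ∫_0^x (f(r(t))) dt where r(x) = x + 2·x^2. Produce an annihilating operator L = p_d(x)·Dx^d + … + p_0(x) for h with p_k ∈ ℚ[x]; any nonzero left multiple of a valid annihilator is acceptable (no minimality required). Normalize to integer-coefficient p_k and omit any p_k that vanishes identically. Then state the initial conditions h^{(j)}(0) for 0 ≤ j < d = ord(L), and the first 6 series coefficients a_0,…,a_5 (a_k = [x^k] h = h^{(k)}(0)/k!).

L = (-2 - 8·x)·Dx + Dx^2  (order 2).
h: a_k = 0, -2, -2, -4, -14/3, -20/3, …
ICs: h(0) = 0, h′(0) = -2.

f: a_k = -2, -4, -4, -8/3, -4/3, -8/15, …
Substitute x→r, Dx→(1/r')Dx; clear ⇒ L₀.
h=∫₀ˣh₀: take L = L₀·Dx.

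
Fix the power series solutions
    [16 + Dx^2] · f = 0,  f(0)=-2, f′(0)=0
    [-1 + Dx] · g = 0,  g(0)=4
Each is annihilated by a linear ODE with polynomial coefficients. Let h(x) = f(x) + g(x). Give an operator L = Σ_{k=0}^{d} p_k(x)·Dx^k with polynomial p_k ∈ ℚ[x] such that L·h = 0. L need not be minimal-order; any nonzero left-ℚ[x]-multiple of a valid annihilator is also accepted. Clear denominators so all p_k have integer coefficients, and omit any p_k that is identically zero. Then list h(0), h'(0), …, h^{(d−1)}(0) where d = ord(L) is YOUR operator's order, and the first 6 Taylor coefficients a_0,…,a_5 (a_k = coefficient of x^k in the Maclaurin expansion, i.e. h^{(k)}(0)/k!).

f: a_k = -2, 0, 16, 0, -64/3, 0, …
g: a_k = 4, 4, 2, 2/3, 1/6, 1/30, …
Weyl lclm of L_f,L_g ⇒ L₀ (ord ≤ 3).
L = -16 + 16·Dx - Dx^2 + Dx^3  (order 3).
h: a_k = 2, 4, 18, 2/3, -127/6, 1/30, …
ICs: h(0) = 2, h′(0) = 4, h′′(0) = 36.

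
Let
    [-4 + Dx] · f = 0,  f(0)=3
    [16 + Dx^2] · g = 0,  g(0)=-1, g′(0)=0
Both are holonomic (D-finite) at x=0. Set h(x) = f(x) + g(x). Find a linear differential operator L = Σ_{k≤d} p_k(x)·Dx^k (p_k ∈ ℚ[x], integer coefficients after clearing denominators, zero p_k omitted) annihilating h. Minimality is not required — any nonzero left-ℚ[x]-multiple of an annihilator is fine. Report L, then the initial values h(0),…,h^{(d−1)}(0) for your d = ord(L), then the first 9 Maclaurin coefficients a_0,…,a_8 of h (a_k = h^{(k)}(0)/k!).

L = -64 + 16·Dx - 4·Dx^2 + Dx^3  (order 3).
h: a_k = 2, 12, 32, 32, 64/3, 128/5, 1024/45, 1024/105, 1024/315, …
ICs: h(0) = 2, h′(0) = 12, h′′(0) = 64.

f: a_k = 3, 12, 24, 32, 32, 128/5, 256/15, 1024/105, 512/105, …
g: a_k = -1, 0, 8, 0, -32/3, 0, 256/45, 0, -512/315, …
L₀ := lclm(L_f,L_g); ord L₀ ≤ 1+2.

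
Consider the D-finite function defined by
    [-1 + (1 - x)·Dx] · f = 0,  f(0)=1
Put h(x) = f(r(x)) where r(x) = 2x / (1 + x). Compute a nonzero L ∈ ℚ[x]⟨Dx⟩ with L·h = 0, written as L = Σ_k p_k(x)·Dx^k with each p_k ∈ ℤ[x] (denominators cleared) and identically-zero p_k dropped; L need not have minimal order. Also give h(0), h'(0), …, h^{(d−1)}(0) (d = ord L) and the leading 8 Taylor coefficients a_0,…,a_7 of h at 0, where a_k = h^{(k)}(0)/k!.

f: a_k = 1, 1, 1, 1, 1, 1, 1, 1, …
L₀ from L_f via x↦r, Dx↦r'^{-1}Dx.
L = 2 + (-1 + x^2)·Dx  (order 1).
h: a_k = 1, 2, 2, 2, 2, 2, 2, 2, …
ICs: h(0) = 1.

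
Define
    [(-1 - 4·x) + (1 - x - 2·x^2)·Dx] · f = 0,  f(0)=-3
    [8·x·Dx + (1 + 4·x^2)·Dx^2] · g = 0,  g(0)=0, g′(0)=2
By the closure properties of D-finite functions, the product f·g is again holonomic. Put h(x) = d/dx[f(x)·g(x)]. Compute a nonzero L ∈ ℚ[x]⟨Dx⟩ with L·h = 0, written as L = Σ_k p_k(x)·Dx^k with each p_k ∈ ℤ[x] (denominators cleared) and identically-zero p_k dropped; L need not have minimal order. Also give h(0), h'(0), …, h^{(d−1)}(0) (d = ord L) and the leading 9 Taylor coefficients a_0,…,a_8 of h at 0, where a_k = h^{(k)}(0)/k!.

L = (288·x^2 + 384·x^3 + 1152·x^4) + (5 + 24·x + 36·x^2 + 128·x^3 + 384·x^4 + 768·x^5)·Dx + (-1 - x - 12·x^2 + 12·x^3 - 8·x^4 + 64·x^5 + 96·x^6)·Dx^2  (order 2).
h: a_k = -6, -12, -30, -88, -306, -3156/5, -6046/5, -21456/7, -283278/35, …
ICs: h(0) = -6, h′(0) = -12.

f: a_k = -3, -3, -9, -15, -33, -63, -129, -255, -513, …
g: a_k = 0, 2, 0, -8/3, 0, 32/5, 0, -128/7, 0, …
Sym-product of L_f,L_g gives L₀ (≤ ord 2).
h=h₀': d/dx-closure on L₀ ⇒ L.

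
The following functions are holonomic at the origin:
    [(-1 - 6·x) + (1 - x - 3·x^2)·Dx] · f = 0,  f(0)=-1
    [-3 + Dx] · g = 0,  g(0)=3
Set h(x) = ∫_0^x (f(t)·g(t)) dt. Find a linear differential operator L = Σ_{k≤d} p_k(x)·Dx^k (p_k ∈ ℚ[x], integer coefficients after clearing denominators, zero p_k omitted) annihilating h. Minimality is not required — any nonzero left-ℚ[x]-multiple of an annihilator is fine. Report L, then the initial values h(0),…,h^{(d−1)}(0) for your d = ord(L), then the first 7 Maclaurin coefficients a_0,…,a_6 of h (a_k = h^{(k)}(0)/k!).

L = (4 + 3·x - 9·x^2)·Dx + (-1 + x + 3·x^2)·Dx^2  (order 2).
h: a_k = 0, -3, -6, -23/2, -21, -1581/40, -1519/20, …
ICs: h(0) = 0, h′(0) = -3.

f: a_k = -1, -1, -4, -7, -19, -40, -97, …
g: a_k = 3, 9, 27/2, 27/2, 81/8, 243/40, 243/80, …
Product ⇒ symmetric product L₀, ord ≤ 1.
h=∫₀ˣh₀: take L = L₀·Dx.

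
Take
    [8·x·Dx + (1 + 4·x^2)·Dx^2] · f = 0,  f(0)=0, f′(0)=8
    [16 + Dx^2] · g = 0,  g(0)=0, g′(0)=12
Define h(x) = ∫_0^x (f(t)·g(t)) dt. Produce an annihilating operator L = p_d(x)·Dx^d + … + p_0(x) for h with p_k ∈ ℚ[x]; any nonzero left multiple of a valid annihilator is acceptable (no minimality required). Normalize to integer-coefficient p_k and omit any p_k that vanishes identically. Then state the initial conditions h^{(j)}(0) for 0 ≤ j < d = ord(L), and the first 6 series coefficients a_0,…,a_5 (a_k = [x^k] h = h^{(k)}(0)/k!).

f: a_k = 0, 8, 0, -32/3, 0, 128/5, …
g: a_k = 0, 12, 0, -32, 0, 128/5, …
f·g: L₀ = L_f ⊗_s L_g, ord ≤ 2·2.
h=∫h₀ ⇒ L = L₀·Dx.
L = (2560 + 29696·x^2 + 118784·x^4 + 262144·x^6 + 262144·x^8)·Dx + (1536·x + 14336·x^3 + 49152·x^5 + 65536·x^7)·Dx^2 + (240 + 3008·x^2 + 13824·x^4 + 32768·x^6 + 32768·x^8)·Dx^3 + (96·x + 896·x^3 + 3072·x^5 + 4096·x^7)·Dx^4 + (5 + 72·x^2 + 400·x^4 + 1024·x^6 + 1024·x^8)·Dx^5  (order 5).
h: a_k = 0, 0, 0, 32, 0, -384/5, …
ICs: h(0) = 0, h′(0) = 0, h′′(0) = 0, h′′′(0) = 192, h′′′′(0) = 0.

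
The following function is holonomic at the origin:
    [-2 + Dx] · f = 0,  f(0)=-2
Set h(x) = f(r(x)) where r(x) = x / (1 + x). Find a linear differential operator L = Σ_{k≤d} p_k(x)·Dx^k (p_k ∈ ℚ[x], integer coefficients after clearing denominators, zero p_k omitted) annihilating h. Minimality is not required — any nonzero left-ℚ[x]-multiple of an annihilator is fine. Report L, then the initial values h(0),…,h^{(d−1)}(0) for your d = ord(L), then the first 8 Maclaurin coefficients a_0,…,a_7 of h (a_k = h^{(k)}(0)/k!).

f: a_k = -2, -4, -4, -8/3, -4/3, -8/15, -8/45, -16/315, …
Change of var in L_f (x↦r) gives L₀.
L = -2 + (1 + 2·x + x^2)·Dx  (order 1).
h: a_k = -2, -4, 0, 4/3, -4/3, 4/5, -8/45, -20/63, …
ICs: h(0) = -2.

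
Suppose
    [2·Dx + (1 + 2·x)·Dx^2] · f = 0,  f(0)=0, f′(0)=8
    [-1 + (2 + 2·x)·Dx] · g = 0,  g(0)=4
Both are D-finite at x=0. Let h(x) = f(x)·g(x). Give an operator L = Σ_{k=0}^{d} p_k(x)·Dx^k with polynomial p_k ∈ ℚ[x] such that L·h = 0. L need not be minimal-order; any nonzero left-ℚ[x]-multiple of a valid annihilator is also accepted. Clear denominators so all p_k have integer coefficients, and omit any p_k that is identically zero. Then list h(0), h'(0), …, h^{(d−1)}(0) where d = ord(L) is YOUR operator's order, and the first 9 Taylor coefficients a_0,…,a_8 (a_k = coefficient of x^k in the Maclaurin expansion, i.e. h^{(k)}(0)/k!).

f: a_k = 0, 8, -8, 32/3, -16, 128/5, -128/3, 512/7, -128, …
g: a_k = 4, 2, -1/2, 1/4, -5/32, 7/64, -21/256, 33/512, -429/8192, …
Product ⇒ symmetric product L₀, ord ≤ 2.
L = (-1 + 2·x) + (4 + 4·x)·Dx + (4 + 16·x + 20·x^2 + 8·x^3)·Dx^2  (order 2).
h: a_k = 0, 32, -16, 68/3, -110/3, 3709/60, -4267/40, 209709/1120, -746239/2240, …
ICs: h(0) = 0, h′(0) = 32.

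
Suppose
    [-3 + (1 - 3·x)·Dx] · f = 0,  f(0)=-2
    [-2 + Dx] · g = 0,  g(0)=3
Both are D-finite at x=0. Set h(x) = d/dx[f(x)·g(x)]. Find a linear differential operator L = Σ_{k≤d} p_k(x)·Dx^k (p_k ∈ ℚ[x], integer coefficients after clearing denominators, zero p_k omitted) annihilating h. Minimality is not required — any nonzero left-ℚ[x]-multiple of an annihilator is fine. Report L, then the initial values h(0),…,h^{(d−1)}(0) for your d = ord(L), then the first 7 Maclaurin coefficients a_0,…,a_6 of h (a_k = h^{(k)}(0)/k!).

L = (34 - 60·x + 36·x^2) + (-5 + 21·x - 18·x^2)·Dx  (order 1).
h: a_k = -30, -204, -942, -3784, -14198, -51116, -2683606/15, …
ICs: h(0) = -30.

f: a_k = -2, -6, -18, -54, -162, -486, -1458, …
g: a_k = 3, 6, 6, 4, 2, 4/5, 4/15, …
Product ⇒ symmetric product L₀, ord ≤ 1.
h=h₀': d/dx-closure on L₀ ⇒ L.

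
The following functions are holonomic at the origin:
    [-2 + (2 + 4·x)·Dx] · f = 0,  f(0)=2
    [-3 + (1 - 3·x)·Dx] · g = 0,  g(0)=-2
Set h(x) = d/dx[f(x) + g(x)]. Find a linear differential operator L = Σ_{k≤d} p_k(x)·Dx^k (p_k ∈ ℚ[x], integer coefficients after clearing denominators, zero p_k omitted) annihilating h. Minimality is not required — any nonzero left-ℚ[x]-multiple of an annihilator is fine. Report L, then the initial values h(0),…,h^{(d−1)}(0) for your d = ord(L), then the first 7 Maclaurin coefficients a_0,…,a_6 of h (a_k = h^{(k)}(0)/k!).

f: a_k = 2, 2, -1, 1, -5/4, 7/4, -21/8, …
g: a_k = -2, -6, -18, -54, -162, -486, -1458, …
Sum ⇒ L₀ = lclm(L_f,L_g) in ℚ(x)⟨Dx⟩.
h=h₀': d/dx-closure on L₀ ⇒ L.
L = (-72 - 54·x) + (-51 - 234·x - 189·x^2)·Dx + (7 + 2·x - 51·x^2 - 54·x^3)·Dx^2  (order 2).
h: a_k = -4, -38, -159, -653, -9685/4, -35055/4, -244713/8, …
ICs: h(0) = -4, h′(0) = -38.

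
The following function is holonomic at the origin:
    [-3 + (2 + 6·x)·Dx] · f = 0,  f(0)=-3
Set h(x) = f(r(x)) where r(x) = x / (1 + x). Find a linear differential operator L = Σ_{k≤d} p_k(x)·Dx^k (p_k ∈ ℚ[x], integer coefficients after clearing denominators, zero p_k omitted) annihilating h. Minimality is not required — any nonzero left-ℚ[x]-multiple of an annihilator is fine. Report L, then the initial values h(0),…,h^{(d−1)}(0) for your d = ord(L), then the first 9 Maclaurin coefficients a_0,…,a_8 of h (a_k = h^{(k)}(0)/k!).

L = -3 + (2 + 10·x + 8·x^2)·Dx  (order 1).
h: a_k = -3, -9/2, 63/8, -261/16, 5031/128, -27207/256, 318915/1024, -1975005/2048, 101709495/32768, …
ICs: h(0) = -3.

f: a_k = -3, -9/2, 27/8, -81/16, 1215/128, -5103/256, 45927/1024, -216513/2048, 8444007/32768, …
Substitute x→r, Dx→(1/r')Dx; clear ⇒ L₀.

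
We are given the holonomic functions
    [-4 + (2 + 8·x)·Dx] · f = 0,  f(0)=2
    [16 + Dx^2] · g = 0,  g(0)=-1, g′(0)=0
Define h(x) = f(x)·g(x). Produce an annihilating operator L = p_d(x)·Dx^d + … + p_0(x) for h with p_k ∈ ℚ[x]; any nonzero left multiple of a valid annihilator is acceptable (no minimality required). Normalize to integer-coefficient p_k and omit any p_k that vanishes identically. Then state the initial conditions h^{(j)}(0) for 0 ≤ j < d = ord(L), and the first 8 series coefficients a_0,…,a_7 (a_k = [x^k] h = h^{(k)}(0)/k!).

L = (28 + 128·x + 256·x^2) + (-4 - 16·x)·Dx + (1 + 8·x + 16·x^2)·Dx^2  (order 2).
h: a_k = -2, -4, 20, 24, -100/3, -104/3, 2792/45, -6416/45, …
ICs: h(0) = -2, h′(0) = -4.

f: a_k = 2, 4, -4, 8, -20, 56, -168, 528, …
g: a_k = -1, 0, 8, 0, -32/3, 0, 256/45, 0, …
Sym-product of L_f,L_g gives L₀ (≤ ord 2).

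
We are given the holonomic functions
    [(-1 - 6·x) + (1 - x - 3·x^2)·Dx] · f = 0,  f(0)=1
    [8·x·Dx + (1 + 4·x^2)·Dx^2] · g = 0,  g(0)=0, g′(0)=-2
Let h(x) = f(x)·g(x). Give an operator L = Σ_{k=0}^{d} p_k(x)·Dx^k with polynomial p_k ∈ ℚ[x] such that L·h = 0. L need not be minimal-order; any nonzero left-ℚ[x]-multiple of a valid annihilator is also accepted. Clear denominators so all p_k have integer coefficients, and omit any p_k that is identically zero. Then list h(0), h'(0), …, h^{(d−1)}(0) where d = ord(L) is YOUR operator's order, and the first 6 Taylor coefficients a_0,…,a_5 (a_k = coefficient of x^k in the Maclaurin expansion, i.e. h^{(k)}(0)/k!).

L = (6 + 8·x + 72·x^2) + (2 + 4·x + 16·x^2 + 72·x^3)·Dx + (-1 + x - x^2 + 4·x^3 + 12·x^4)·Dx^2  (order 2).
h: a_k = 0, -2, -2, -16/3, -34/3, -506/15, …
ICs: h(0) = 0, h′(0) = -2.

f: a_k = 1, 1, 4, 7, 19, 40, …
g: a_k = 0, -2, 0, 8/3, 0, -32/5, …
h₀=f·g: eliminate ⇒ L₀, order ≤ 1·2.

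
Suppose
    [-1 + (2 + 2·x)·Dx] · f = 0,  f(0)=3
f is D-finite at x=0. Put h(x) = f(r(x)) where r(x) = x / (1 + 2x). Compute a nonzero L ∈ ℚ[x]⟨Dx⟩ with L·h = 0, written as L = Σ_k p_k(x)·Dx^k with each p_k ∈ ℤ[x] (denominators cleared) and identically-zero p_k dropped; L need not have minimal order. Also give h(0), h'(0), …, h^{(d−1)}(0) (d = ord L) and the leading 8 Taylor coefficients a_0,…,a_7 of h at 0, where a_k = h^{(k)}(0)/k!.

f: a_k = 3, 3/2, -3/8, 3/16, -15/128, 21/256, -63/1024, 99/2048, …
f∘r: x↦r, Dx↦Dx/r' in L_f ⇒ L₀.
L = -1 + (2 + 10·x + 12·x^2)·Dx  (order 1).
h: a_k = 3, 3/2, -27/8, 123/16, -2271/128, 10629/256, -100935/1024, 486315/2048, …
ICs: h(0) = 3.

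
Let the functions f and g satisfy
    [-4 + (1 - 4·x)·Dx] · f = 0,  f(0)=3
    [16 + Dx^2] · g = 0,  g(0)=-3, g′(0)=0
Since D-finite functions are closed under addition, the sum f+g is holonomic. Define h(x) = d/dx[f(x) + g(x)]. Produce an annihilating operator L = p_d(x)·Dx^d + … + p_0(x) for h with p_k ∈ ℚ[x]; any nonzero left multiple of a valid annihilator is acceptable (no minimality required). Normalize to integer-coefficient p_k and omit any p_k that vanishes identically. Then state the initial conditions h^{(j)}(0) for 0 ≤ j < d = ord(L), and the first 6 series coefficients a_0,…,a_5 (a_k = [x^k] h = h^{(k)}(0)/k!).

f: a_k = 3, 12, 48, 192, 768, 3072, …
g: a_k = -3, 0, 24, 0, -32, 0, …
Sum ⇒ L₀ = lclm(L_f,L_g) in ℚ(x)⟨Dx⟩.
Differentiate: ansatz ord ≤ ord L₀ ⇒ L.
L = (1664 - 1024·x + 2048·x^2) + (-112 + 576·x - 768·x^2 + 1024·x^3)·Dx + (104 - 64·x + 128·x^2)·Dx^2 + (-7 + 36·x - 48·x^2 + 64·x^3)·Dx^3  (order 3).
h: a_k = 12, 144, 576, 2944, 15360, 369152/5, …
ICs: h(0) = 12, h′(0) = 144, h′′(0) = 1152.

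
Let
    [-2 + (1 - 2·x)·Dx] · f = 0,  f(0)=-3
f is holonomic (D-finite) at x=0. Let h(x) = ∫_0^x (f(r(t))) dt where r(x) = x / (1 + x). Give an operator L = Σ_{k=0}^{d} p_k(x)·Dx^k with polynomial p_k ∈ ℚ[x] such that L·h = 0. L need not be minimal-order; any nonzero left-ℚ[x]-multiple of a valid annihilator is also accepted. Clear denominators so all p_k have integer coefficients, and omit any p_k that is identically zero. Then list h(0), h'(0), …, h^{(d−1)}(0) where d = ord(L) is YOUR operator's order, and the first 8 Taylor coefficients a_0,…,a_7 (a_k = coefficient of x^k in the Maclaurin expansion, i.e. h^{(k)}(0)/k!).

L = 2·Dx + (-1 + x^2)·Dx^2  (order 2).
h: a_k = 0, -3, -3, -2, -3/2, -6/5, -1, -6/7, …
ICs: h(0) = 0, h′(0) = -3.

f: a_k = -3, -6, -12, -24, -48, -96, -192, -384, …
f∘r: x↦r, Dx↦Dx/r' in L_f ⇒ L₀.
Integrate: L := L₀·Dx.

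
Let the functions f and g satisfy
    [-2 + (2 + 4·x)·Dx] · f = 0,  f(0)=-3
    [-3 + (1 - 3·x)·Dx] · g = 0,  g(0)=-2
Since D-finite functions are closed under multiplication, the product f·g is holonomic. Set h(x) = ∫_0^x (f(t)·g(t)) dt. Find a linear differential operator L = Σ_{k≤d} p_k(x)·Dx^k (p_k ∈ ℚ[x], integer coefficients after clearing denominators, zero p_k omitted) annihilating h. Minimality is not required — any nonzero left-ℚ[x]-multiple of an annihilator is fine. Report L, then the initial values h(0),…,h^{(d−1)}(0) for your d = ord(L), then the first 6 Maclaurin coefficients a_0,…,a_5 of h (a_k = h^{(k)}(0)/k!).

L = (4 + 3·x)·Dx + (-1 + x + 6·x^2)·Dx^2  (order 2).
h: a_k = 0, 6, 12, 23, 105/2, 501/4, …
ICs: h(0) = 0, h′(0) = 6.

f: a_k = -3, -3, 3/2, -3/2, 15/8, -21/8, …
g: a_k = -2, -6, -18, -54, -162, -486, …
f·g: L₀ = L_f ⊗_s L_g, ord ≤ 1·1.
h=∫h₀ ⇒ L = L₀·Dx.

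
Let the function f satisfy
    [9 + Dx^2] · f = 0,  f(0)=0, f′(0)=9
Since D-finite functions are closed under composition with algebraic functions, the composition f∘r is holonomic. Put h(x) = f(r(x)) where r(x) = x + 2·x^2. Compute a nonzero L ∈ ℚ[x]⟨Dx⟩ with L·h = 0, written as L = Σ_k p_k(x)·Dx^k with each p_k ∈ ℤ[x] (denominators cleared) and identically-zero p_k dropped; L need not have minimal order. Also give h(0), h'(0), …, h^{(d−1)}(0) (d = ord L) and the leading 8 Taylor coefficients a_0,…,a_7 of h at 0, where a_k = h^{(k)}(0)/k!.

f: a_k = 0, 9, 0, -27/2, 0, 243/40, 0, -729/560, …
L₀ from L_f via x↦r, Dx↦r'^{-1}Dx.
L = (9 + 108·x + 432·x^2 + 576·x^3) - 4·Dx + (1 + 4·x)·Dx^2  (order 2).
h: a_k = 0, 9, 18, -27/2, -81, -6237/40, -189/4, 135351/560, …
ICs: h(0) = 0, h′(0) = 9.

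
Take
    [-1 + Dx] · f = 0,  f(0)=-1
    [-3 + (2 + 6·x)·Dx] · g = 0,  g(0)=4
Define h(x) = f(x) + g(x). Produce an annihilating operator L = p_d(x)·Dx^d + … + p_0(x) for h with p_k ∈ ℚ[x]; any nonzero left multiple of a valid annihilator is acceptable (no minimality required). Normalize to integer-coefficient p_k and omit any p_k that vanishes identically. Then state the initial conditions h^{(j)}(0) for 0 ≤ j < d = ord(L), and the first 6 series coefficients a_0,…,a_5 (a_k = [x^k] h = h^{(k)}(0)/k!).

L = (15 + 18·x) + (-13 - 24·x - 36·x^2)·Dx + (-2 + 6·x + 36·x^2)·Dx^2  (order 2).
h: a_k = 3, 5, -5, 79/12, -1219/96, 25507/960, …
ICs: h(0) = 3, h′(0) = 5.

f: a_k = -1, -1, -1/2, -1/6, -1/24, -1/120, …
g: a_k = 4, 6, -9/2, 27/4, -405/32, 1701/64, …
L₀ := lclm(L_f,L_g); ord L₀ ≤ 1+1.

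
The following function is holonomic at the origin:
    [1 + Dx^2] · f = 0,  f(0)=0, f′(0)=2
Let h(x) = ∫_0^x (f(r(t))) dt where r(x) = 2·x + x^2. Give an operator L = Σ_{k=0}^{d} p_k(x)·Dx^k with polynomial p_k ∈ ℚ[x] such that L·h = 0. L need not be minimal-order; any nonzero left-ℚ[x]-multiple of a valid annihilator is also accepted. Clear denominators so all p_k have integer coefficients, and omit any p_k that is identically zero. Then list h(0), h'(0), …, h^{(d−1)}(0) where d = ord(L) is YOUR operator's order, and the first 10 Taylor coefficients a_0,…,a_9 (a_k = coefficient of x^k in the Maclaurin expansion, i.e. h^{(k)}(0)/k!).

f: a_k = 0, 2, 0, -1/3, 0, 1/60, 0, -1/2520, 0, 1/181440, …
Substitute x→r, Dx→(1/r')Dx; clear ⇒ L₀.
h=∫h₀ ⇒ L = L₀·Dx.
L = (4 + 12·x + 12·x^2 + 4·x^3)·Dx - Dx^2 + (1 + x)·Dx^3  (order 3).
h: a_k = 0, 0, 2, 2/3, -2/3, -4/5, -11/45, 1/7, 101/630, 22/405, …
ICs: h(0) = 0, h′(0) = 0, h′′(0) = 4.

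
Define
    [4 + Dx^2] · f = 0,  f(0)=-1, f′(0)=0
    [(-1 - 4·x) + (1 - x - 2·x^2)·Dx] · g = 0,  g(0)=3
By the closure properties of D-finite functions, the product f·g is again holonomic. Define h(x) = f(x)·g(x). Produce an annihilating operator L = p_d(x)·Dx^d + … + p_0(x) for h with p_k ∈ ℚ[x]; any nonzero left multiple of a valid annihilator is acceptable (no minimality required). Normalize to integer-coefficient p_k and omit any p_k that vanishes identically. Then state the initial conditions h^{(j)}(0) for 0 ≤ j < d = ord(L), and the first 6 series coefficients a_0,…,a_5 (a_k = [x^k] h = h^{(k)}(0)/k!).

L = (4·x + 8·x^2) + (2 + 8·x)·Dx + (-1 + x + 2·x^2)·Dx^2  (order 2).
h: a_k = -3, -3, -3, -9, -17, -35, …
ICs: h(0) = -3, h′(0) = -3.

f: a_k = -1, 0, 2, 0, -2/3, 0, …
g: a_k = 3, 3, 9, 15, 33, 63, …
f·g: L₀ = L_f ⊗_s L_g, ord ≤ 2·1.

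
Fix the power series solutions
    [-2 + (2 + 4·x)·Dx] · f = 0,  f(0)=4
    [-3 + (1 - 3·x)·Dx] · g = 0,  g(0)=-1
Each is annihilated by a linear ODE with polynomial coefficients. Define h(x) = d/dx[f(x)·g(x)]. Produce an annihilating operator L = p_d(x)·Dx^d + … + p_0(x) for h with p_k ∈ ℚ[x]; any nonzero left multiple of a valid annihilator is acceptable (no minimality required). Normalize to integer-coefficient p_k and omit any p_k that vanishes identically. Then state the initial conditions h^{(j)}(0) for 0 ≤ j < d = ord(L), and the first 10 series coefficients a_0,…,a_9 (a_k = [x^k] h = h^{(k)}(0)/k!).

L = (23 + 72·x + 27·x^2) + (-4 + x + 27·x^2 + 18·x^3)·Dx  (order 1).
h: a_k = -16, -92, -420, -1670, -6280, -45153/2, -158151/2, -1084035/4, -7318845/8, -97572445/32, …
ICs: h(0) = -16.

f: a_k = 4, 4, -2, 2, -5/2, 7/2, -21/4, 33/4, -429/32, 715/32, …
g: a_k = -1, -3, -9, -27, -81, -243, -729, -2187, -6561, -19683, …
L₀ := L_f ⊗_s L_g (sym. prod.), ord ≤ 1.
Derive L from L₀ (diff closure).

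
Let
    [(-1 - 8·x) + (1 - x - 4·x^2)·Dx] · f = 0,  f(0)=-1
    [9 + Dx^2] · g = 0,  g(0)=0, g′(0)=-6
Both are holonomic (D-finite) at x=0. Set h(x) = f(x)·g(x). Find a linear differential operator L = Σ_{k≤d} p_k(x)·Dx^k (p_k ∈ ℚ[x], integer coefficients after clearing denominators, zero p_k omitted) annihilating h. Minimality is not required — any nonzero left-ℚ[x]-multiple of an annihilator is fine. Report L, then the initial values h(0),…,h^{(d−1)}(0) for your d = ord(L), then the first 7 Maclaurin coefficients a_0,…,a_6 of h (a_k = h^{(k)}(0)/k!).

L = (-1 + 9·x + 36·x^2) + (2 + 16·x)·Dx + (-1 + x + 4·x^2)·Dx^2  (order 2).
h: a_k = 0, 6, 6, 21, 45, 2661/20, 6261/20, …
ICs: h(0) = 0, h′(0) = 6.

f: a_k = -1, -1, -5, -9, -29, -65, -181, …
g: a_k = 0, -6, 0, 9, 0, -81/20, 0, …
Sym-product of L_f,L_g gives L₀ (≤ ord 2).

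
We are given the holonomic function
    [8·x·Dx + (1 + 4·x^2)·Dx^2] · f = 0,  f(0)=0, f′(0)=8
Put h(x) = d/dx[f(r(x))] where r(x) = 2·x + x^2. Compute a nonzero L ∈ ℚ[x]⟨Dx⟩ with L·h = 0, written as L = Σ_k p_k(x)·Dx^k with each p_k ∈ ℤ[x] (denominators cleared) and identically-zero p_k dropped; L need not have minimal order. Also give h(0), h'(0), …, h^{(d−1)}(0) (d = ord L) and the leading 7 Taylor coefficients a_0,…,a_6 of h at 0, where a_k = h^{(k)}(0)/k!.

f: a_k = 0, 8, 0, -32/3, 0, 128/5, 0, …
Change of var in L_f (x↦r) gives L₀.
Differentiate: ansatz ord ≤ ord L₀ ⇒ L.
L = (-1 + 32·x + 64·x^2 + 48·x^3 + 12·x^4) + (1 + x + 16·x^2 + 32·x^3 + 20·x^4 + 4·x^5)·Dx  (order 1).
h: a_k = 16, 16, -256, -512, 3776, 12224, -51200, …
ICs: h(0) = 16.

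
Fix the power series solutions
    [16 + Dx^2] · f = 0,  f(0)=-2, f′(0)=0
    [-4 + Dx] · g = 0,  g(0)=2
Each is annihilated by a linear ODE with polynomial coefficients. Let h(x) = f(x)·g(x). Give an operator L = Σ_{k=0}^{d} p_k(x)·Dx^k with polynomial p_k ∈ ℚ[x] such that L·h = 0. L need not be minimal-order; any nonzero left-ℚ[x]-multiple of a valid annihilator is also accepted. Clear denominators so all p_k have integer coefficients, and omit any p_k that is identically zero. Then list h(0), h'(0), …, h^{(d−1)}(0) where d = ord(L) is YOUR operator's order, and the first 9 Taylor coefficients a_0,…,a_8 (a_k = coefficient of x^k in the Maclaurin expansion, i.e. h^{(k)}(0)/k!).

L = 32 - 8·Dx + Dx^2  (order 2).
h: a_k = -4, -16, 0, 256/3, 512/3, 2048/15, 0, -32768/315, -32768/315, …
ICs: h(0) = -4, h′(0) = -16.

f: a_k = -2, 0, 16, 0, -64/3, 0, 512/45, 0, -1024/315, …
g: a_k = 2, 8, 16, 64/3, 64/3, 256/15, 512/45, 2048/315, 1024/315, …
Sym-product of L_f,L_g gives L₀ (≤ ord 2).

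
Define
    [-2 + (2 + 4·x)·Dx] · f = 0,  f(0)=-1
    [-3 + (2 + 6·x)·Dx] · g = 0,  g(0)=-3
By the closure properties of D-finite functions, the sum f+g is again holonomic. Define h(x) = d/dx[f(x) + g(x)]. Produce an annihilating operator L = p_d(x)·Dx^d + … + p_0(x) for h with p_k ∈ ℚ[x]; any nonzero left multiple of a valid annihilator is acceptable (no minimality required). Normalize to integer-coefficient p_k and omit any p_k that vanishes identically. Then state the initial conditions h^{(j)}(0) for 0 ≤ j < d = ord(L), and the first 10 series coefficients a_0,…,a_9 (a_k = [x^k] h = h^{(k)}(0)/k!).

L = -9 + (-15 - 36·x)·Dx + (-2 - 10·x - 12·x^2)·Dx^2  (order 2).
h: a_k = -11/2, 31/4, -267/16, 1295/32, -26635/256, 141813/512, -1545159/2048, 8553831/4096, -383275035/65536, 2165668505/131072, …
ICs: h(0) = -11/2, h′(0) = 31/4.

f: a_k = -1, -1, 1/2, -1/2, 5/8, -7/8, 21/16, -33/16, 429/128, -715/128, …
g: a_k = -3, -9/2, 27/8, -81/16, 1215/128, -5103/256, 45927/1024, -216513/2048, 8444007/32768, -42220035/65536, …
Sum ⇒ L₀ = lclm(L_f,L_g) in ℚ(x)⟨Dx⟩.
h=h₀': d/dx-closure on L₀ ⇒ L.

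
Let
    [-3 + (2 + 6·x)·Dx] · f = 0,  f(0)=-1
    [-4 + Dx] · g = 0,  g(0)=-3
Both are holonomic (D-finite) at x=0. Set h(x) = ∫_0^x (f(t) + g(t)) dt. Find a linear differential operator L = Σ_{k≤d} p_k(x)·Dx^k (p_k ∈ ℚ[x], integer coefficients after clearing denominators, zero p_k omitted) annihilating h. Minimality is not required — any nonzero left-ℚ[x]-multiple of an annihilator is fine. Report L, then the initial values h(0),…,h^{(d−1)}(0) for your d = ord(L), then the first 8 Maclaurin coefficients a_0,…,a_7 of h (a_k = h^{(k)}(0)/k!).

f: a_k = -1, -3/2, 9/8, -27/16, 405/128, -1701/256, 15309/1024, -72171/2048, …
g: a_k = -3, -12, -24, -32, -32, -128/5, -256/15, -1024/105, …
f+g: L₀ = lclm(L_f,L_g), ord ≤ 1+1.
h=∫₀ˣh₀: take L = L₀·Dx.
L = (132 + 288·x)·Dx + (-73 - 384·x - 576·x^2)·Dx^2 + (10 + 78·x + 144·x^2)·Dx^3  (order 3).
h: a_k = 0, -4, -27/4, -61/8, -539/64, -3691/640, -41273/7680, -32509/107520, …
ICs: h(0) = 0, h′(0) = -4, h′′(0) = -27/2.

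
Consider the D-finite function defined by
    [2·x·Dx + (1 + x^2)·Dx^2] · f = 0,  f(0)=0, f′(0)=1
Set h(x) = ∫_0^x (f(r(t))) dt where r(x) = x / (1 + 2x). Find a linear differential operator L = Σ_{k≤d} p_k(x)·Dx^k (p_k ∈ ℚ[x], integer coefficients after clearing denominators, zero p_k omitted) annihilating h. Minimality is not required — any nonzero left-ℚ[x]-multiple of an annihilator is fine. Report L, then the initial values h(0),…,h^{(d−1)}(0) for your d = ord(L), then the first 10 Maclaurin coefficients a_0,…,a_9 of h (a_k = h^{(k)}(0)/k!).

L = (4 + 10·x)·Dx^2 + (1 + 4·x + 5·x^2)·Dx^3  (order 3).
h: a_k = 0, 0, 1/2, -2/3, 11/12, -6/5, 41/30, -22/21, -29/56, 14/3, …
ICs: h(0) = 0, h′(0) = 0, h′′(0) = 1.

f: a_k = 0, 1, 0, -1/3, 0, 1/5, 0, -1/7, 0, 1/9, …
Change of var in L_f (x↦r) gives L₀.
h=∫₀ˣh₀: take L = L₀·Dx.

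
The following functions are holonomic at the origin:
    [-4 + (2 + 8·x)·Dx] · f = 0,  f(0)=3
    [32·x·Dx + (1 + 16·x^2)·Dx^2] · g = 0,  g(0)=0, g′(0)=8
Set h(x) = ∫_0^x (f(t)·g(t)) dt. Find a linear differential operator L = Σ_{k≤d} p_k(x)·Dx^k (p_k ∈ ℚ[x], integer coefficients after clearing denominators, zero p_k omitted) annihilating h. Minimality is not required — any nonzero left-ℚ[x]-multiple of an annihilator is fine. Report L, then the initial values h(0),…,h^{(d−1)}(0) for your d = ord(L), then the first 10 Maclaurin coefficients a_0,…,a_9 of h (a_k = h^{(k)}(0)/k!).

L = (12 - 64·x - 64·x^2)·Dx + (-4 + 16·x + 192·x^2 + 256·x^3)·Dx^2 + (1 + 8·x + 32·x^2 + 128·x^3 + 256·x^4)·Dx^3  (order 3).
h: a_k = 0, 0, 12, 16, -44, -32, 3112/15, 13088/35, -75412/35, -714688/315, …
ICs: h(0) = 0, h′(0) = 0, h′′(0) = 24.

f: a_k = 3, 6, -6, 12, -30, 84, -252, 792, -2574, 8580, …
g: a_k = 0, 8, 0, -128/3, 0, 2048/5, 0, -32768/7, 0, 524288/9, …
Product ⇒ symmetric product L₀, ord ≤ 2.
h=∫h₀ ⇒ L = L₀·Dx.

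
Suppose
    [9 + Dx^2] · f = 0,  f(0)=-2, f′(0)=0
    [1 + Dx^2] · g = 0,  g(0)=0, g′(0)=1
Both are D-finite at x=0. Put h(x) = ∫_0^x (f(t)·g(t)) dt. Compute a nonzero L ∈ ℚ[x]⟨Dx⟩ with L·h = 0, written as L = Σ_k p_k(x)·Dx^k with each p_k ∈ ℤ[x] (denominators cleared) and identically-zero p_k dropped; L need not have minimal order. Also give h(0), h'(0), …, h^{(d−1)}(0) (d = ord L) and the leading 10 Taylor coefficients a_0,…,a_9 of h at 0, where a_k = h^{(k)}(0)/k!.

f: a_k = -2, 0, 9, 0, -27/4, 0, 81/40, 0, -729/2240, 0, …
g: a_k = 0, 1, 0, -1/6, 0, 1/120, 0, -1/5040, 0, 1/362880, …
Sym-product of L_f,L_g gives L₀ (≤ ord 4).
Integrate: L := L₀·Dx.
L = 64·Dx + 20·Dx^3 + Dx^5  (order 5).
h: a_k = 0, 0, -1, 0, 7/3, 0, -62/45, 0, 127/315, 0, …
ICs: h(0) = 0, h′(0) = 0, h′′(0) = -2, h′′′(0) = 0, h′′′′(0) = 56.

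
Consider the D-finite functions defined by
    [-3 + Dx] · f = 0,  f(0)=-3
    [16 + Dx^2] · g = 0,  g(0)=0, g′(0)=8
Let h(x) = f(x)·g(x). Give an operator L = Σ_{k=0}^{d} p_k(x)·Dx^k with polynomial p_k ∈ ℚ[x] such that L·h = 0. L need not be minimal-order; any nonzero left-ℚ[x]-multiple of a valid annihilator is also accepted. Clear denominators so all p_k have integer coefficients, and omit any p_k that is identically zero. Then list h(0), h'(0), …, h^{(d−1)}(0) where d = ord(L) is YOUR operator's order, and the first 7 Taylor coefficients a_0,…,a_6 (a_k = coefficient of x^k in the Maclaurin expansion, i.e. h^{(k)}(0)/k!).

L = 25 - 6·Dx + Dx^2  (order 2).
h: a_k = 0, -24, -72, -44, 84, 779/5, 429/5, …
ICs: h(0) = 0, h′(0) = -24.

f: a_k = -3, -9, -27/2, -27/2, -81/8, -243/40, -243/80, …
g: a_k = 0, 8, 0, -64/3, 0, 256/15, 0, …
Sym-product of L_f,L_g gives L₀ (≤ ord 2).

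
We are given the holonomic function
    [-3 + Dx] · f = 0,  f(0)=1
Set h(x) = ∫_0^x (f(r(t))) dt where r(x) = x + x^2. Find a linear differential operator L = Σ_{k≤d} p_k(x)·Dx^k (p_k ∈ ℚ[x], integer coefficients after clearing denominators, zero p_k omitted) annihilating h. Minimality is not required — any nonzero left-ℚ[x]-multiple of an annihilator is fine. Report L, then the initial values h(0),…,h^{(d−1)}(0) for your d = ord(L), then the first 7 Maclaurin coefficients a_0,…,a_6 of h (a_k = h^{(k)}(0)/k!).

L = (-3 - 6·x)·Dx + Dx^2  (order 2).
h: a_k = 0, 1, 3/2, 5/2, 27/8, 171/40, 387/80, …
ICs: h(0) = 0, h′(0) = 1.

f: a_k = 1, 3, 9/2, 9/2, 27/8, 81/40, 81/80, …
Substitute x→r, Dx→(1/r')Dx; clear ⇒ L₀.
Integrate: L := L₀·Dx.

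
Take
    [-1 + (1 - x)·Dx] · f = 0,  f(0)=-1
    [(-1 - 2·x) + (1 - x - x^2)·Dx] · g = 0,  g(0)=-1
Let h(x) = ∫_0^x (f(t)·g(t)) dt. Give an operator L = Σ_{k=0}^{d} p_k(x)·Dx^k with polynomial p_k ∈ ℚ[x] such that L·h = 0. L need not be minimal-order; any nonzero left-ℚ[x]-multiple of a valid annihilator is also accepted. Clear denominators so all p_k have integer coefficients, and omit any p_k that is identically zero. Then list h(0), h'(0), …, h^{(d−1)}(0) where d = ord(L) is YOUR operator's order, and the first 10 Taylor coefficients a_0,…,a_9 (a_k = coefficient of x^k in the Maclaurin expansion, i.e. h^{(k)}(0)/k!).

L = (-2 + 3·x^2)·Dx + (1 - 2·x + x^3)·Dx^2  (order 2).
h: a_k = 0, 1, 1, 4/3, 7/4, 12/5, 10/3, 33/7, 27/4, 88/9, …
ICs: h(0) = 0, h′(0) = 1.

f: a_k = -1, -1, -1, -1, -1, -1, -1, -1, -1, -1, …
g: a_k = -1, -1, -2, -3, -5, -8, -13, -21, -34, -55, …
h₀=f·g: eliminate ⇒ L₀, order ≤ 1·1.
Integrate: L := L₀·Dx.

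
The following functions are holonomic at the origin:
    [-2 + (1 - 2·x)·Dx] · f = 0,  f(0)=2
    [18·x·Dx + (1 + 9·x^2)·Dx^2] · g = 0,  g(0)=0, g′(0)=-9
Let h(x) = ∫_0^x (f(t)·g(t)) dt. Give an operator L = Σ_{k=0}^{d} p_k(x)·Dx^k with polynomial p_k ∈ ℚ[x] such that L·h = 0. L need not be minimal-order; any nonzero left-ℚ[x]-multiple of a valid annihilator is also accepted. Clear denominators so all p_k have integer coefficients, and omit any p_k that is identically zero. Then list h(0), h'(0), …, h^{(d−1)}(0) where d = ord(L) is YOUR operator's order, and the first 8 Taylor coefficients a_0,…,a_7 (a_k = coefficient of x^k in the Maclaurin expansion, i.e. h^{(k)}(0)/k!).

L = 36·x·Dx + (4 - 18·x + 72·x^2)·Dx^2 + (-1 + 2·x - 9·x^2 + 18·x^3)·Dx^3  (order 3).
h: a_k = 0, 0, -9, -12, -9/2, -36/5, -303/5, -3636/35, …
ICs: h(0) = 0, h′(0) = 0, h′′(0) = -18.

f: a_k = 2, 4, 8, 16, 32, 64, 128, 256, …
g: a_k = 0, -9, 0, 27, 0, -729/5, 0, 6561/7, …
Sym-product of L_f,L_g gives L₀ (≤ ord 2).
Integrate: L := L₀·Dx.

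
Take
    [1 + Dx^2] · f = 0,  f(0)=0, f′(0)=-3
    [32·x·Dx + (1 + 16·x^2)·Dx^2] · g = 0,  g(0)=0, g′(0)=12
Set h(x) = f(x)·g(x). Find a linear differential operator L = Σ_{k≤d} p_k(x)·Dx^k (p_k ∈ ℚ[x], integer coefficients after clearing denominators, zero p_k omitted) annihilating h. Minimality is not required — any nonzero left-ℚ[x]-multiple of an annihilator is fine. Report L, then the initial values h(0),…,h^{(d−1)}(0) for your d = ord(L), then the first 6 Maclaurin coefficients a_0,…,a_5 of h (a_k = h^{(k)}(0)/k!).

f: a_k = 0, -3, 0, 1/2, 0, -1/40, …
g: a_k = 0, 12, 0, -64, 0, 3072/5, …
Sym-product of L_f,L_g gives L₀ (≤ ord 4).
L = (1105 + 51776·x^2 + 22016·x^4 + 16384·x^6 + 65536·x^8) + (2112·x + 35840·x^3 + 49152·x^5 + 262144·x^7)·Dx + (1122 + 52352·x^2 + 27648·x^4 + 32768·x^6 + 131072·x^8)·Dx^2 + (2112·x + 35840·x^3 + 49152·x^5 + 262144·x^7)·Dx^3 + (17 + 576·x^2 + 5632·x^4 + 16384·x^6 + 65536·x^8)·Dx^4  (order 4).
h: a_k = 0, 0, -36, 0, 198, 0, …
ICs: h(0) = 0, h′(0) = 0, h′′(0) = -72, h′′′(0) = 0.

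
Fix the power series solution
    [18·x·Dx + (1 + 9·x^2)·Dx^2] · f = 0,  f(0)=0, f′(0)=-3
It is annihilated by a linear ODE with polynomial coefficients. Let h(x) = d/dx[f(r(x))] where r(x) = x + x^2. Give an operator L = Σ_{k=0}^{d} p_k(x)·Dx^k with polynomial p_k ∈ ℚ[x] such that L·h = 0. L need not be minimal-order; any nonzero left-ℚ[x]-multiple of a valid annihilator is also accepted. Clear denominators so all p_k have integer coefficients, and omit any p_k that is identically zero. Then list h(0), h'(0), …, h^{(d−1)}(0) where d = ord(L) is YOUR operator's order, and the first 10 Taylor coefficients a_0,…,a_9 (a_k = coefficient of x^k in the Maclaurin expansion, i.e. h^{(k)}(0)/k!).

f: a_k = 0, -3, 0, 9, 0, -243/5, 0, 2187/7, 0, -2187, …
Change of var in L_f (x↦r) gives L₀.
Differentiate: ansatz ord ≤ ord L₀ ⇒ L.
L = (-2 + 18·x + 72·x^2 + 108·x^3 + 54·x^4) + (1 + 2·x + 9·x^2 + 36·x^3 + 45·x^4 + 18·x^5)·Dx  (order 1).
h: a_k = -3, -6, 27, 108, -108, -1404, -1215, 13608, 37179, -87966, …
ICs: h(0) = -3.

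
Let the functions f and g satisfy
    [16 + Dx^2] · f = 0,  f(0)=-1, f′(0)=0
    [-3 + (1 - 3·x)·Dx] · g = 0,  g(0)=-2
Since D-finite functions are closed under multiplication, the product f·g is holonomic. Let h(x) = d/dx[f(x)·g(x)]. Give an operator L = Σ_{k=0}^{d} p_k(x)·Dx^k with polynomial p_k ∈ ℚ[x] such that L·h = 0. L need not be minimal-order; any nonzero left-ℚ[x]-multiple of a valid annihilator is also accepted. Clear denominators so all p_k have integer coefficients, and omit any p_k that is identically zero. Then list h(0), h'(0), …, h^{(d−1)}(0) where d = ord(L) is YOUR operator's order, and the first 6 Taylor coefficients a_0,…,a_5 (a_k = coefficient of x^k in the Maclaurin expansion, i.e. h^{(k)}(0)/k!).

f: a_k = -1, 0, 8, 0, -32/3, 0, …
g: a_k = -2, -6, -18, -54, -162, -486, …
Product ⇒ symmetric product L₀, ord ≤ 2.
Derive L from L₀ (diff closure).
L = (-2 - 96·x + 144·x^2) + (-6 + 18·x)·Dx + (1 - 6·x + 9·x^2)·Dx^2  (order 2).
h: a_k = 6, 4, 18, 472/3, 590, 30836/15, …
ICs: h(0) = 6, h′(0) = 4.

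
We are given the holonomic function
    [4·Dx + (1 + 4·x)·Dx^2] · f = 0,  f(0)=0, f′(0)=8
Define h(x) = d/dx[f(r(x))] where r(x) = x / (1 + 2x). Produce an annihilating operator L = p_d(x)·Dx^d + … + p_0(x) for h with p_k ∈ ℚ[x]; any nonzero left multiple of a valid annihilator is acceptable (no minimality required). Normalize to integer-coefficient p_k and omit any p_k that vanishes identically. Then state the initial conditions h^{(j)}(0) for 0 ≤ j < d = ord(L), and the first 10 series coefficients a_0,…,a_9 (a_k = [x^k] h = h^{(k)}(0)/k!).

f: a_k = 0, 8, -16, 128/3, -128, 2048/5, -4096/3, 32768/7, -16384, 524288/9, …
Substitute x→r, Dx→(1/r')Dx; clear ⇒ L₀.
Differentiate: ansatz ord ≤ ord L₀ ⇒ L.
L = (8 + 24·x) + (1 + 8·x + 12·x^2)·Dx  (order 1).
h: a_k = 8, -64, 416, -2560, 15488, -93184, 559616, -3358720, 20154368, -120930304, …
ICs: h(0) = 8.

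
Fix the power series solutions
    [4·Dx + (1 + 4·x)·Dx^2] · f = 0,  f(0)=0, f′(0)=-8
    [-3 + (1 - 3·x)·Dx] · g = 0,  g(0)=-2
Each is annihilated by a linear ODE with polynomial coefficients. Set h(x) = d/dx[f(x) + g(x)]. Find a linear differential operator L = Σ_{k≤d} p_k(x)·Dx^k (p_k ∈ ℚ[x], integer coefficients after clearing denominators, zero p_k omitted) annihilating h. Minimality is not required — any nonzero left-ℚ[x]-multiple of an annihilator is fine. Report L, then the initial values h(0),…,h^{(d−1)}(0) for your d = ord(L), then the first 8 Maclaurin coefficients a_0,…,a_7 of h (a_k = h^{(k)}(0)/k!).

f: a_k = 0, -8, 16, -128/3, 128, -2048/5, 4096/3, -32768/7, …
g: a_k = -2, -6, -18, -54, -162, -486, -1458, -4374, …
f+g: L₀ = lclm(L_f,L_g), ord ≤ 2+1.
h₀' ⇒ L via d/dx closure of L₀.
L = (-204 - 144·x) + (-11 - 312·x - 288·x^2)·Dx + (5 + 11·x - 54·x^2 - 72·x^3)·Dx^2  (order 2).
h: a_k = -14, -4, -290, -136, -4478, -556, -63386, 26096, …
ICs: h(0) = -14, h′(0) = -4.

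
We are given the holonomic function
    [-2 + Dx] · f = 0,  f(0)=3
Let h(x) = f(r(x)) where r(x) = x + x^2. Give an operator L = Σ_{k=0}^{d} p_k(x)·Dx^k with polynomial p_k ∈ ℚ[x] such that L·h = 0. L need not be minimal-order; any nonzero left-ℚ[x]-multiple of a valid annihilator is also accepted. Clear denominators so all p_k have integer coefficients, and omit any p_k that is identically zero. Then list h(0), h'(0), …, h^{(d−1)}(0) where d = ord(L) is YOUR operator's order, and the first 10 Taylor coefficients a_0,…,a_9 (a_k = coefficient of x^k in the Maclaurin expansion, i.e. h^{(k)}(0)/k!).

L = (-2 - 4·x) + Dx  (order 1).
h: a_k = 3, 6, 12, 16, 20, 104/5, 304/15, 1856/105, 1528/105, 2096/189, …
ICs: h(0) = 3.

f: a_k = 3, 6, 6, 4, 2, 4/5, 4/15, 8/105, 2/105, 4/945, …
Substitute x→r, Dx→(1/r')Dx; clear ⇒ L₀.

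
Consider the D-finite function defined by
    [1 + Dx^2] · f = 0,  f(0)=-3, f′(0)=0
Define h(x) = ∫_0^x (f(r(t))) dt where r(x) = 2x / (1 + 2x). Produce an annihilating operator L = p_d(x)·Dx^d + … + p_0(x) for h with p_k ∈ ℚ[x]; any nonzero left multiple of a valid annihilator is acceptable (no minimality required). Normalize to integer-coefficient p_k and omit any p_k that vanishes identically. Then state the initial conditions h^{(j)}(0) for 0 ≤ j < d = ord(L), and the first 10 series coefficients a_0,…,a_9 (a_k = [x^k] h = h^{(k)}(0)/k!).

f: a_k = -3, 0, 3/2, 0, -1/8, 0, 1/240, 0, -1/13440, 0, …
L₀ from L_f via x↦r, Dx↦r'^{-1}Dx.
h=∫₀ˣh₀: take L = L₀·Dx.
L = 4·Dx + (4 + 24·x + 48·x^2 + 32·x^3)·Dx^2 + (1 + 8·x + 24·x^2 + 32·x^3 + 16·x^4)·Dx^3  (order 3).
h: a_k = 0, -3, 0, 2, -6, 14, -88/3, 6004/105, -522/5, 33398/189, …
ICs: h(0) = 0, h′(0) = -3, h′′(0) = 0.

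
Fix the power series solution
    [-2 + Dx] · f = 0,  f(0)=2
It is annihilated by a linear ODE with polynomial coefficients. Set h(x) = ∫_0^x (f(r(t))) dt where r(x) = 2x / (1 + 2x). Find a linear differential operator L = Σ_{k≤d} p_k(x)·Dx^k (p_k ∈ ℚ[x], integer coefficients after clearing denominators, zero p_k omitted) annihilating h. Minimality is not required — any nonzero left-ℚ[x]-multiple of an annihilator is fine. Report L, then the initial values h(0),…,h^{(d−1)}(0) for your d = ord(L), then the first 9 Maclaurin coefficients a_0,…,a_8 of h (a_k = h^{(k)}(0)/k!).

f: a_k = 2, 4, 4, 8/3, 4/3, 8/15, 8/45, 16/315, 4/315, …
f∘r: x↦r, Dx↦Dx/r' in L_f ⇒ L₀.
h=∫h₀ ⇒ L = L₀·Dx.
L = -4·Dx + (1 + 4·x + 4·x^2)·Dx^2  (order 2).
h: a_k = 0, 2, 4, 0, -8/3, 64/15, -64/15, 512/315, 320/63, …
ICs: h(0) = 0, h′(0) = 2.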